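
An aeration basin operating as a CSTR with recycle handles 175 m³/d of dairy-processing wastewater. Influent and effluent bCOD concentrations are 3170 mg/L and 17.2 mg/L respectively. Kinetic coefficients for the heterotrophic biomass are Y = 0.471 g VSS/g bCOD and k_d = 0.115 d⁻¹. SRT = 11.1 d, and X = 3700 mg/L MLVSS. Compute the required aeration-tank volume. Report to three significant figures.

Rearranging the biomass balance for a CMAS with decay, V = Y·Q·ΔS·θ_c / [X·(1+k_d θ_c)] = 0.471 × 175 × (3170 − 17.2) × 11.1 / [3700 × (1 + 0.115 × 11.1)] = 2.88×10^6 / 8423 = 342.5 m³.

V ≈ 342 m³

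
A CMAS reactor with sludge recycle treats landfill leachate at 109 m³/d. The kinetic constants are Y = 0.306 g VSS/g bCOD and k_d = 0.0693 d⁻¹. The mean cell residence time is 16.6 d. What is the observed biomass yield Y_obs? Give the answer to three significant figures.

Observed yield with endogenous decay: Y_obs = Y / (1 + k_d·θ_c) = 0.306 / (1 + 0.0693 × 16.6) = 0.306 / 2.150 = 0.1423 g VSS/g bCOD.

Y_obs ≈ 0.142 g VSS/g bCOD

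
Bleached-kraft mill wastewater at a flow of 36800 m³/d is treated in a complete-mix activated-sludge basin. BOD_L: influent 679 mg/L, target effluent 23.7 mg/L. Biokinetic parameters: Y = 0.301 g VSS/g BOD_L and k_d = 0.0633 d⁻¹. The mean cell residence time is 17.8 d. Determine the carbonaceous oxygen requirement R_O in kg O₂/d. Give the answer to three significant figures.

R_O ≈ 19300 kg O₂/d

The observed yield is Y_obs = Y/(1 + k_d·θ_c) = 0.301 / (1 + 0.0633 × 17.8) = 0.301 / 2.127 = 0.1415 g VSS per g BOD_L removed.
Mass of BOD_L removed per day: Q(S₀ − S) = 36800 × 655.3 g/m³ = 24115 kg/d.
Net sludge production P_X = 0.1415 × 24115 = 3413 kg VSS/d.
R_O = Q·(S₀ − S) − 1.42·P_X = 24115 − 1.42 × 3413 = 19269 kg O₂/d.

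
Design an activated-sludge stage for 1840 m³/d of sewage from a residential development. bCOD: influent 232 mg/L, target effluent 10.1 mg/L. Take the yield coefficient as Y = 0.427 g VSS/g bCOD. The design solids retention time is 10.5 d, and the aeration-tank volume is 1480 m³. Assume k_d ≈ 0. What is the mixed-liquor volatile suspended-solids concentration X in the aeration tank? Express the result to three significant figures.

X = Y·Q·ΔS·θ_c / V = 0.427 × 1840 × (232 − 10.1) × 10.5 / 1480 = 1237 mg/L.

X ≈ 1240 mg/L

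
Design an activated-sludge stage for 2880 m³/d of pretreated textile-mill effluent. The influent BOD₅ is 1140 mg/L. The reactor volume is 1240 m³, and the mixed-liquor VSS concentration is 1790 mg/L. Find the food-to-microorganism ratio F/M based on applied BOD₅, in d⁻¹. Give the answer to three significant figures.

F/M ≈ 1.48 d⁻¹

F/M = Q·S₀ / (V·X) = 2880 × 1140 / (1240 × 1790) = 1.479 g BOD₅·(g VSS·d)⁻¹.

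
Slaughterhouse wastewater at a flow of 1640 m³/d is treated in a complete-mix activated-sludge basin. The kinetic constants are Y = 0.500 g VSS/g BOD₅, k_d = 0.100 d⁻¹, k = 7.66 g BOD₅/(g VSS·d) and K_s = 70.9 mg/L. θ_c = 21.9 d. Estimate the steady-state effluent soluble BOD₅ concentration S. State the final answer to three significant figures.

From the Monod/SRT balance for a CMAS, S = K_s·(1+k_d θ_c)/[θ_c·(Y k − k_d) − 1] = 70.9 × (1 + 0.100 × 21.9) / [21.9 × (0.500 × 7.66 − 0.100) − 1] = 226.2 / 80.69 = 2.803 mg/L.

S ≈ 2.80 mg/L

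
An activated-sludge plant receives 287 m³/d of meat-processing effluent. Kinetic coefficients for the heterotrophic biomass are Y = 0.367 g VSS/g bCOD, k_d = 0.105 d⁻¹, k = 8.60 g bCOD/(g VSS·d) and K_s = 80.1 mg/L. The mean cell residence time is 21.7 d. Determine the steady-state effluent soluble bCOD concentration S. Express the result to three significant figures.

Effluent substrate depends only on kinetics and SRT: S = K_s(1 + k_d θ_c) / [θ_c(Yk − k_d) − 1] = 80.1 × (1 + 0.105 × 21.7) / [21.7 × (0.367 × 8.60 − 0.105) − 1] = 262.6 / 65.21 = 4.027 mg/L.

S ≈ 4.03 mg/L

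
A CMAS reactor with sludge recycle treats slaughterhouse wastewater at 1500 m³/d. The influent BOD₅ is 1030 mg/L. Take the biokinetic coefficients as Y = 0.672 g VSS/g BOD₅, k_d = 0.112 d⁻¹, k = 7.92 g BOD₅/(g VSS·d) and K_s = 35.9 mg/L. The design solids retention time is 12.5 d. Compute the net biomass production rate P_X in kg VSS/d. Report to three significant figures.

P_X ≈ 432 kg VSS/d

For a completely mixed reactor with recycle the Lawrence–McCarty relation gives S = K_s·(1 + k_d·θ_c) / [θ_c·(Y·k − k_d) − 1] = 35.9 × (1 + 0.112 × 12.5) / [12.5 × (0.672 × 7.92 − 0.112) − 1] = 86.16 / 64.13 = 1.344 mg/L.
Y_obs = Y / (1 + k_d θ_c) = 0.672 / (1 + 0.112 × 12.5) = 0.672 / 2.400 = 0.2800.
Q·(S₀ − S) = 1500 × (1030 − 1.34) × 10⁻³ = 1543 kg/d removed.
Net biomass production P_X = Y_obs × Q·(S₀ − S) = 0.2800 × 1543 = 432.0 kg VSS/d.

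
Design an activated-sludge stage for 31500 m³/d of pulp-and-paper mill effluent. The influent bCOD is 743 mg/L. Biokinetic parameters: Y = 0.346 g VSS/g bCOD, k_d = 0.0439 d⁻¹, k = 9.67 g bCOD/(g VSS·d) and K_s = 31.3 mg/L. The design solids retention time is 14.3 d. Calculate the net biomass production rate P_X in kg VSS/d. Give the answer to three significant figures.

From the Monod/SRT balance for a CMAS, S = K_s·(1+k_d θ_c)/[θ_c·(Y k − k_d) − 1] = 31.3 × (1 + 0.0439 × 14.3) / [14.3 × (0.346 × 9.67 − 0.0439) − 1] = 50.95 / 46.22 = 1.102 mg/L.
Observed yield with endogenous decay: Y_obs = Y / (1 + k_d·θ_c) = 0.346 / (1 + 0.0439 × 14.3) = 0.346 / 1.628 = 0.2126 g VSS/g bCOD.
Substrate removed = Q·(S₀ − S) = 31500 m³/d × (743 − 1.10) g/m³ = 2.34×10^7 g/d = 23370 kg/d.
Net biomass production P_X = Y_obs × Q·(S₀ − S) = 0.2126 × 23370 = 4968 kg VSS/d.

P_X ≈ 4970 kg VSS/d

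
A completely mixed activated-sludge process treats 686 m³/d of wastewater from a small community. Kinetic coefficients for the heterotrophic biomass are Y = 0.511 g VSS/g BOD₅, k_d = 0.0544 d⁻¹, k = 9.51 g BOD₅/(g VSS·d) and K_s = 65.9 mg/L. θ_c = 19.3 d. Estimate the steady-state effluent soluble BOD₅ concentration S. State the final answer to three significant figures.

S ≈ 1.47 mg/L

From the Monod/SRT balance for a CMAS, S = K_s·(1+k_d θ_c)/[θ_c·(Y k − k_d) − 1] = 65.9 × (1 + 0.0544 × 19.3) / [19.3 × (0.511 × 9.51 − 0.0544) − 1] = 135.1 / 91.74 = 1.473 mg/L.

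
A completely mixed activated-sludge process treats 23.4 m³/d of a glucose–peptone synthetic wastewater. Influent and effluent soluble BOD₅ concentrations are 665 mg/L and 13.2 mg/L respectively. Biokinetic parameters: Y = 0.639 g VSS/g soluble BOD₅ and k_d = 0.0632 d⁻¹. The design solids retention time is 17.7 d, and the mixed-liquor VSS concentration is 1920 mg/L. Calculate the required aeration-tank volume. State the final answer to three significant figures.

Rearranging the biomass balance for a CMAS with decay, V = Y·Q·ΔS·θ_c / [X·(1+k_d θ_c)] = 0.639 × 23.4 × (665 − 13.2) × 17.7 / [1920 × (1 + 0.0632 × 17.7)] = 1.73×10^5 / 4068 = 42.41 m³.

V ≈ 42.4 m³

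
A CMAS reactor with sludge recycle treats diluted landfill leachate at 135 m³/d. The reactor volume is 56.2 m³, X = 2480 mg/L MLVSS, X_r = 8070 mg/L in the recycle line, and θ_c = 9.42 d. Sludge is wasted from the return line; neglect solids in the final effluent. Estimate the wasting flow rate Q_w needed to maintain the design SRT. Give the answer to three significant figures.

Q_w = (V·X)/(θ_c X_r) = 56.20 × 2480 / (9.42 × 8070) = 1.833 m³/d.

Q_w ≈ 1.83 m³/d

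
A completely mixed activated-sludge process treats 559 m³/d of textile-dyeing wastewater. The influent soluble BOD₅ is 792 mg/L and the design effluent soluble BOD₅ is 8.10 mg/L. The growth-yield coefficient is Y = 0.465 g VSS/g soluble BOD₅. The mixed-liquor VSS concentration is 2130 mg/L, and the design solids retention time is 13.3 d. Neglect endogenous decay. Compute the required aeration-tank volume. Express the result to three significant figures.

V ≈ 1270 m³

With k_d = 0 the design equation reduces to V = Y Q (S₀−S) θ_c / X = 0.465 × 559 × (792 − 8.10) × 13.3 / 2130 = 1272 m³.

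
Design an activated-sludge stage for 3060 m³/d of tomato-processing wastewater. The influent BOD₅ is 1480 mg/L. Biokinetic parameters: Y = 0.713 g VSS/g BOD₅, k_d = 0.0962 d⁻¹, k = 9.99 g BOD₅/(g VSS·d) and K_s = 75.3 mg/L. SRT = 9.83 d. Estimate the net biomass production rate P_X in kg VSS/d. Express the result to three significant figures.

P_X ≈ 1660 kg VSS/d

From the Monod/SRT balance for a CMAS, S = K_s·(1+k_d θ_c)/[θ_c·(Y k − k_d) − 1] = 75.3 × (1 + 0.0962 × 9.83) / [9.83 × (0.713 × 9.99 − 0.0962) − 1] = 146.5 / 68.07 = 2.152 mg/L.
Observed yield with endogenous decay: Y_obs = Y / (1 + k_d·θ_c) = 0.713 / (1 + 0.0962 × 9.83) = 0.713 / 1.946 = 0.3665 g VSS/g BOD₅.
Q·(S₀ − S) = 3060 × (1480 − 2.15) × 10⁻³ = 4522 kg/d removed.
Biomass produced: P_X = Y_obs·Q·ΔS = 0.3665 × 4522 ≈ 1657 kg VSS/d.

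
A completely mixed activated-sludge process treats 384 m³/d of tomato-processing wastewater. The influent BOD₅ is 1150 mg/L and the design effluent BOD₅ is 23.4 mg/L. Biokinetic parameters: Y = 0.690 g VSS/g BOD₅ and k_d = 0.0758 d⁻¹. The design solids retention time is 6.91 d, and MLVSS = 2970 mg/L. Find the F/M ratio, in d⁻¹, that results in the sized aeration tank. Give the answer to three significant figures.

F/M ≈ 0.326 d⁻¹

Steady-state biomass mass balance: V·X·(1 + k_d·θ_c) = Y·Q·(S₀ − S)·θ_c, so V = 0.690 × 384 × (1150 − 23.4) × 6.91 / [2970 × (1 + 0.0758 × 6.91)] = 2.06×10^6 / 4526 = 455.8 m³.
F/M = Q·S₀ / (V·X) = 384 × 1150 / (455.8 × 2970) = 0.3262 g BOD₅·(g VSS·d)⁻¹.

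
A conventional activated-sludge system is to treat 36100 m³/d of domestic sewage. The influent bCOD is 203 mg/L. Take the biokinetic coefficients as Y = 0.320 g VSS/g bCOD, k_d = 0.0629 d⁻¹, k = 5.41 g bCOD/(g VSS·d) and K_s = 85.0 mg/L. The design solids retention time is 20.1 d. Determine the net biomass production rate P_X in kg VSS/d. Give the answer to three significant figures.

For a completely mixed reactor with recycle the Lawrence–McCarty relation gives S = K_s·(1 + k_d·θ_c) / [θ_c·(Y·k − k_d) − 1] = 85.0 × (1 + 0.0629 × 20.1) / [20.1 × (0.320 × 5.41 − 0.0629) − 1] = 192.5 / 32.53 = 5.916 mg/L.
Y_obs = Y / (1 + k_d θ_c) = 0.320 / (1 + 0.0629 × 20.1) = 0.320 / 2.264 = 0.1413.
Mass of bCOD removed per day: Q(S₀ − S) = 36100 × 197.1 g/m³ = 7115 kg/d.
Net biomass production P_X = Y_obs × Q·(S₀ − S) = 0.1413 × 7115 = 1005 kg VSS/d.

P_X ≈ 1010 kg VSS/d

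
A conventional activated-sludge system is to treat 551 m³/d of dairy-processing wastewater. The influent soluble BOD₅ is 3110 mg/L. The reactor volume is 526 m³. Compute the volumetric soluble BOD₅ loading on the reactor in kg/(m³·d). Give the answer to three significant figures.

L_v ≈ 3.26 kg soluble BOD₅/(m³·d)

L_v = Q S₀ / V = 551 × 3110 × 10⁻³ / 526.0 = 3.258 kg/(m³·d).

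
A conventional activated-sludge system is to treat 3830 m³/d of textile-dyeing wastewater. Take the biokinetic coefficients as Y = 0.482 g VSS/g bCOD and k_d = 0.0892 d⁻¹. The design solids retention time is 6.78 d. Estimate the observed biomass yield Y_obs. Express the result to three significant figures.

Correct the yield for decay: Y_obs = Y/(1 + k_d θ_c) = 0.482 / (1 + 0.0892 × 6.78) = 0.482 / 1.605 = 0.3004.

Y_obs ≈ 0.300 g VSS/g bCOD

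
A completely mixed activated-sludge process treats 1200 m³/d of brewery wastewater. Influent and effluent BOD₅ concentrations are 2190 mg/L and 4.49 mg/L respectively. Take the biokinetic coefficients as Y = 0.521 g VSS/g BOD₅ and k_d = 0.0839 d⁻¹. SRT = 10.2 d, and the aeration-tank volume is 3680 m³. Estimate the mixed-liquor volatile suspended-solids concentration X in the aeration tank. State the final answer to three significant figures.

X ≈ 2040 mg/L

From V·X·(1 + k_d·θ_c) = Y·Q·(S₀ − S)·θ_c: X = 0.521 × 1200 × (2190 − 4.49) × 10.2 / [3680 × (1 + 0.0839 × 10.2)] = 2041 mg/L.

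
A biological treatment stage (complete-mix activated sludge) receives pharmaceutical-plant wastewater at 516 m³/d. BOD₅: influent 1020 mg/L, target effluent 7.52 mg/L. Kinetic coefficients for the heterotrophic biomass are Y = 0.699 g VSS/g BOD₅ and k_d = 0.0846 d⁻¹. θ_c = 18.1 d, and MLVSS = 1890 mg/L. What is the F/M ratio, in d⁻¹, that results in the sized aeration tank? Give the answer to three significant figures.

F/M ≈ 0.202 d⁻¹

Rearranging the biomass balance for a CMAS with decay, V = Y·Q·ΔS·θ_c / [X·(1+k_d θ_c)] = 0.699 × 516 × (1020 − 7.52) × 18.1 / [1890 × (1 + 0.0846 × 18.1)] = 6.61×10^6 / 4784 = 1382 m³.
F/M = applied load / biomass = Q·S₀/(V·X) = 516 × 1020 / (1382 × 1890) = 0.2016 d⁻¹.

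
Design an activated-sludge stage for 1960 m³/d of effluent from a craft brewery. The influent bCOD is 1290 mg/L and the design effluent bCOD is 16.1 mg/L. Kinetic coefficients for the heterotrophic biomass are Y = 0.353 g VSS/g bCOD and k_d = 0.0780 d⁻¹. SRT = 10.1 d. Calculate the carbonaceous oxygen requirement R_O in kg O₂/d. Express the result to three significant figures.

R_O ≈ 1800 kg O₂/d

Y_obs = Y / (1 + k_d θ_c) = 0.353 / (1 + 0.0780 × 10.1) = 0.353 / 1.788 = 0.1974.
Substrate removed = Q·(S₀ − S) = 1960 m³/d × (1290 − 16.1) g/m³ = 2.5×10^6 g/d = 2497 kg/d.
Net sludge production P_X = 0.1974 × 2497 = 493.0 kg VSS/d.
R_O = Q·ΔS − 1.42 P_X = 2497 − 700.1 = 1797 kg O₂/d.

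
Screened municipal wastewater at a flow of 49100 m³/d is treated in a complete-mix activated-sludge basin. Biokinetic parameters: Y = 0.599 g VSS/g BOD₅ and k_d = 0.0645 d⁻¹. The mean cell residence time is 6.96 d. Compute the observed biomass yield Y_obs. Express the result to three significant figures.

Observed yield with endogenous decay: Y_obs = Y / (1 + k_d·θ_c) = 0.599 / (1 + 0.0645 × 6.96) = 0.599 / 1.449 = 0.4134 g VSS/g BOD₅.

Y_obs ≈ 0.413 g VSS/g BOD₅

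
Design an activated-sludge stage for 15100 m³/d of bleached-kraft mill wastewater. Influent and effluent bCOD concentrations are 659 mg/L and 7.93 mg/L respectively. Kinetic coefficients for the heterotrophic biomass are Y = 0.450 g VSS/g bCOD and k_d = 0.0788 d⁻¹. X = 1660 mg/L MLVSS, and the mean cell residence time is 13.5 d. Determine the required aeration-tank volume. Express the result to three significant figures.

V ≈ 17400 m³

Rearranging the biomass balance for a CMAS with decay, V = Y·Q·ΔS·θ_c / [X·(1+k_d θ_c)] = 0.450 × 15100 × (659 − 7.93) × 13.5 / [1660 × (1 + 0.0788 × 13.5)] = 5.97×10^7 / 3426 = 17433 m³.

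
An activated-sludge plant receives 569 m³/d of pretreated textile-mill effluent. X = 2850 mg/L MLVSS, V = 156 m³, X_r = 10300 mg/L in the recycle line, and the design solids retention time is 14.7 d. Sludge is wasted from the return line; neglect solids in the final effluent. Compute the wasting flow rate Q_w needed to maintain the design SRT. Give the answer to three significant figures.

Q_w ≈ 2.94 m³/d

Q_w = (V·X)/(θ_c X_r) = 156.0 × 2850 / (14.7 × 10300) = 2.936 m³/d.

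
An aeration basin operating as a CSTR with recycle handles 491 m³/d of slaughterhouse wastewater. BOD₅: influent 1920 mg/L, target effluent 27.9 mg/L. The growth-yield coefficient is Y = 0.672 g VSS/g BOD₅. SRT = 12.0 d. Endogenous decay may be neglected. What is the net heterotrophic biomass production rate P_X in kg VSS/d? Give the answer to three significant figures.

No decay correction is needed, so Y_obs = Y = 0.672.
Substrate removed = Q·(S₀ − S) = 491 m³/d × (1920 − 27.9) g/m³ = 9.29×10^5 g/d = 929.0 kg/d.
P_X = Y_obs · Q(S₀ − S) = 0.6720 × 929.0 = 624.3 kg VSS/d.

P_X ≈ 624 kg VSS/d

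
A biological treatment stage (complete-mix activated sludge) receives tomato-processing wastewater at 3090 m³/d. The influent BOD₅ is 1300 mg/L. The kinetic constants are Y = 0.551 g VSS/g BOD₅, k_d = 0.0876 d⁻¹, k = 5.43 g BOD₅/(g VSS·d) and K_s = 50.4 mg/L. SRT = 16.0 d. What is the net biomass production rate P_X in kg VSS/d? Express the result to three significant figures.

From the Monod/SRT balance for a CMAS, S = K_s·(1+k_d θ_c)/[θ_c·(Y k − k_d) − 1] = 50.4 × (1 + 0.0876 × 16.0) / [16.0 × (0.551 × 5.43 − 0.0876) − 1] = 121.0 / 45.47 = 2.662 mg/L.
The observed yield is Y_obs = Y/(1 + k_d·θ_c) = 0.551 / (1 + 0.0876 × 16.0) = 0.551 / 2.402 = 0.2294 g VSS per g BOD₅ removed.
ΔS = 1300 − 2.66 = 1297 mg/L, so the substrate removal rate is 3090 × 1297/1000 = 4009 kg BOD₅/d.
Biomass produced: P_X = Y_obs·Q·ΔS = 0.2294 × 4009 ≈ 919.7 kg VSS/d.

P_X ≈ 920 kg VSS/d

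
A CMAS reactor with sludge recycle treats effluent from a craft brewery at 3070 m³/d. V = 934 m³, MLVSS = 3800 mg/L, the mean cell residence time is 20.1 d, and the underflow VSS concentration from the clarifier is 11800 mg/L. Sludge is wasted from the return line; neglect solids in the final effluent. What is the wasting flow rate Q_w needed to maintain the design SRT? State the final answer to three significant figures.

Wasting from the return line (neglecting effluent solids): Q_w = V·X / (θ_c·X_r) = 934.0 × 3800 / (20.1 × 11800) = 14.96 m³/d.

Q_w ≈ 15.0 m³/d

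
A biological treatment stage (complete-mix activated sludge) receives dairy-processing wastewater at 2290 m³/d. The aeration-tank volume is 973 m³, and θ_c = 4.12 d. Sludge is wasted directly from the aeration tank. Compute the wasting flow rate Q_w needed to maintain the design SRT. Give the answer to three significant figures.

Q_w ≈ 236 m³/d

For wasting at MLVSS concentration, Q_w = V/θ_c = 973.0/4.12 = 236.2 m³/d.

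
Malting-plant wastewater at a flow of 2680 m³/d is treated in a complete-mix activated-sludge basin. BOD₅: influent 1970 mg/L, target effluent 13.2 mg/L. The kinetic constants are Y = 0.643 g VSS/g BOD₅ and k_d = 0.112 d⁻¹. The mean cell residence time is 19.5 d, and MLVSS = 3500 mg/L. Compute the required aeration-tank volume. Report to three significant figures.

V ≈ 5900 m³

Rearranging the biomass balance for a CMAS with decay, V = Y·Q·ΔS·θ_c / [X·(1+k_d θ_c)] = 0.643 × 2680 × (1970 − 13.2) × 19.5 / [3500 × (1 + 0.112 × 19.5)] = 6.58×10^7 / 11144 = 5900 m³.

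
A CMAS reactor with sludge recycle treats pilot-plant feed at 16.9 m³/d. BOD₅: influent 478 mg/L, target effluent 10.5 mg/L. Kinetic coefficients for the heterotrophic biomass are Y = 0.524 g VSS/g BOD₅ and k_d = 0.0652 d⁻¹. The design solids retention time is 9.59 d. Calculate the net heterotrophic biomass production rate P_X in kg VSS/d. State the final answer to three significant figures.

P_X ≈ 2.55 kg VSS/d

Observed yield with endogenous decay: Y_obs = Y / (1 + k_d·θ_c) = 0.524 / (1 + 0.0652 × 9.59) = 0.524 / 1.625 = 0.3224 g VSS/g BOD₅.
Substrate removed = Q·(S₀ − S) = 16.9 m³/d × (478 − 10.5) g/m³ = 7.9×10^3 g/d = 7.901 kg/d.
So the net sludge growth is P_X = 0.3224 × 7.901 = 2.547 kg VSS/d.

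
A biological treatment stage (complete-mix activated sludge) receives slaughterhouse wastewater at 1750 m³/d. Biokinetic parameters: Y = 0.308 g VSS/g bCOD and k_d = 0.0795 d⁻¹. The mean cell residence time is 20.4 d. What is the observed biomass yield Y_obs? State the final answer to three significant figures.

Y_obs = Y / (1 + k_d θ_c) = 0.308 / (1 + 0.0795 × 20.4) = 0.308 / 2.622 = 0.1175.

Y_obs ≈ 0.117 g VSS/g bCOD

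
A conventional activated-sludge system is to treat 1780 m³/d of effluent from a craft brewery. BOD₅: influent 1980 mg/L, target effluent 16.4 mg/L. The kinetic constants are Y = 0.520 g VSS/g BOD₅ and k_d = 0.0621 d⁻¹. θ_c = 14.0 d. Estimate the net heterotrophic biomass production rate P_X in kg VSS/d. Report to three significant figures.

P_X ≈ 972 kg VSS/d

The observed yield is Y_obs = Y/(1 + k_d·θ_c) = 0.520 / (1 + 0.0621 × 14.0) = 0.520 / 1.869 = 0.2782 g VSS per g BOD₅ removed.
Q·(S₀ − S) = 1780 × (1980 − 16.4) × 10⁻³ = 3495 kg/d removed.
Net biomass production P_X = Y_obs × Q·(S₀ − S) = 0.2782 × 3495 = 972.2 kg VSS/d.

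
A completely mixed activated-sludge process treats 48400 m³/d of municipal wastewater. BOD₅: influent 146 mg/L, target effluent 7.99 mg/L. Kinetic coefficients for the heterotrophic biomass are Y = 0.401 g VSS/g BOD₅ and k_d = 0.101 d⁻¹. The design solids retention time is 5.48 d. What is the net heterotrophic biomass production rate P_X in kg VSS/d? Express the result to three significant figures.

P_X ≈ 1720 kg VSS/d

Y_obs = Y / (1 + k_d θ_c) = 0.401 / (1 + 0.101 × 5.48) = 0.401 / 1.553 = 0.2581.
Substrate removed = Q·(S₀ − S) = 48400 m³/d × (146 − 7.99) g/m³ = 6.68×10^6 g/d = 6680 kg/d.
So the net sludge growth is P_X = 0.2581 × 6680 = 1724 kg VSS/d.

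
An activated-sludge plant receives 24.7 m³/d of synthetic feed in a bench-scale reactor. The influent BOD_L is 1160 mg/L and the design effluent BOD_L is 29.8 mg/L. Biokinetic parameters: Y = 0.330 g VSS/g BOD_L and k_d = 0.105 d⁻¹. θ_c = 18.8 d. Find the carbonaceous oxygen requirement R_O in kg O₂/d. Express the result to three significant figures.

The observed yield is Y_obs = Y/(1 + k_d·θ_c) = 0.330 / (1 + 0.105 × 18.8) = 0.330 / 2.974 = 0.1110 g VSS per g BOD_L removed.
Substrate removed = Q·(S₀ − S) = 24.7 m³/d × (1160 − 29.8) g/m³ = 2.79×10^4 g/d = 27.92 kg/d.
Biomass synthesised: P_X = Y_obs × 27.92 = 3.098 kg VSS/d.
R_O = Q·ΔS − 1.42 P_X = 27.92 − 4.399 = 23.52 kg O₂/d.

R_O ≈ 23.5 kg O₂/d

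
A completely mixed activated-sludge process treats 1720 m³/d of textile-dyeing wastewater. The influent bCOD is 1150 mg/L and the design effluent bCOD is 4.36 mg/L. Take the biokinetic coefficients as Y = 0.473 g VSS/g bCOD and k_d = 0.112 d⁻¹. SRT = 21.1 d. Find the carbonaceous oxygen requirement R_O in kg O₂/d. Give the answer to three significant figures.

Y_obs = Y / (1 + k_d θ_c) = 0.473 / (1 + 0.112 × 21.1) = 0.473 / 3.363 = 0.1406.
ΔS = 1150 − 4.36 = 1146 mg/L, so the substrate removal rate is 1720 × 1146/1000 = 1971 kg bCOD/d.
P_X = Y_obs·Q·(S₀ − S) = 0.1406 × 1971 = 277.1 kg VSS/d.
R_O = Q·ΔS − 1.42 P_X = 1971 − 393.5 = 1577 kg O₂/d.

R_O ≈ 1580 kg O₂/d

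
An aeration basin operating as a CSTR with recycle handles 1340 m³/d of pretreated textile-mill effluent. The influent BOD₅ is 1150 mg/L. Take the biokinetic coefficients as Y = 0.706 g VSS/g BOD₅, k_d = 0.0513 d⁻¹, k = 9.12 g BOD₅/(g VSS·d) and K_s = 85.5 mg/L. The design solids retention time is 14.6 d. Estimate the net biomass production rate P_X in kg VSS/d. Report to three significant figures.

P_X ≈ 621 kg VSS/d

From the Monod/SRT balance for a CMAS, S = K_s·(1+k_d θ_c)/[θ_c·(Y k − k_d) − 1] = 85.5 × (1 + 0.0513 × 14.6) / [14.6 × (0.706 × 9.12 − 0.0513) − 1] = 149.5 / 92.26 = 1.621 mg/L.
Correct the yield for decay: Y_obs = Y/(1 + k_d θ_c) = 0.706 / (1 + 0.0513 × 14.6) = 0.706 / 1.749 = 0.4037.
Mass of BOD₅ removed per day: Q(S₀ − S) = 1340 × 1148 g/m³ = 1539 kg/d.
Biomass produced: P_X = Y_obs·Q·ΔS = 0.4037 × 1539 ≈ 621.2 kg VSS/d.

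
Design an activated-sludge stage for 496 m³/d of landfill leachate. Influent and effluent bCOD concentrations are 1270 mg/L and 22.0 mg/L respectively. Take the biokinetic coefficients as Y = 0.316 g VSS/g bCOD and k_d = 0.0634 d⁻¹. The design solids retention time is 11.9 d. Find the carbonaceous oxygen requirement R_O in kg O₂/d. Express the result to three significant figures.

R_O ≈ 461 kg O₂/d

The observed yield is Y_obs = Y/(1 + k_d·θ_c) = 0.316 / (1 + 0.0634 × 11.9) = 0.316 / 1.754 = 0.1801 g VSS per g bCOD removed.
ΔS = 1270 − 22.0 = 1248 mg/L, so the substrate removal rate is 496 × 1248/1000 = 619.0 kg bCOD/d.
Biomass synthesised: P_X = Y_obs × 619.0 = 111.5 kg VSS/d.
R_O = Q·ΔS − 1.42 P_X = 619.0 − 158.3 = 460.7 kg O₂/d.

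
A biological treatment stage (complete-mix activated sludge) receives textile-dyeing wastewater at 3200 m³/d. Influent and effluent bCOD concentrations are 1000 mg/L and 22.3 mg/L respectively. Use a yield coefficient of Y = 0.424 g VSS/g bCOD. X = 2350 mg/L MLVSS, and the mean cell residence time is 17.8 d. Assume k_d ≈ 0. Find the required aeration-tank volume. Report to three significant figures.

Biomass mass balance (decay neglected): V·X = Y·Q·(S₀ − S)·θ_c, so V = 0.424 × 3200 × (1000 − 22.3) × 17.8 / 2350 = 10048 m³.

V ≈ 10000 m³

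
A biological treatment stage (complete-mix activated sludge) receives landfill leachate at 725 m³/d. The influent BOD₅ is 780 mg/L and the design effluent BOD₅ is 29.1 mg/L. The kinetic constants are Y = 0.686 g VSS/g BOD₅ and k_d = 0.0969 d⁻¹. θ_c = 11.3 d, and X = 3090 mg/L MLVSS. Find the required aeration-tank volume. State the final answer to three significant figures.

V ≈ 652 m³

Steady-state biomass mass balance: V·X·(1 + k_d·θ_c) = Y·Q·(S₀ − S)·θ_c, so V = 0.686 × 725 × (780 − 29.1) × 11.3 / [3090 × (1 + 0.0969 × 11.3)] = 4.22×10^6 / 6473 = 651.9 m³.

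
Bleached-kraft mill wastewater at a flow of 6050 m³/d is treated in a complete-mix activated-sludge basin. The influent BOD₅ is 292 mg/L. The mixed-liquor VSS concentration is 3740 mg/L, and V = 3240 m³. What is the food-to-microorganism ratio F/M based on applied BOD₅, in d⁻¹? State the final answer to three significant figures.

Food-to-microorganism ratio F/M = Q S₀ / (V X) = 6050 × 292 / (3240 × 3740) = 0.1458 d⁻¹.

F/M ≈ 0.146 d⁻¹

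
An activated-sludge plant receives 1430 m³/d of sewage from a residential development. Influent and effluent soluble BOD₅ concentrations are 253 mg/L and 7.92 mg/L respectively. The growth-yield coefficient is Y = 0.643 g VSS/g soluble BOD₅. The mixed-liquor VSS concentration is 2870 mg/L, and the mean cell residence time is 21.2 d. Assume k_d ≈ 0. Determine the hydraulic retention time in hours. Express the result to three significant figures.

τ ≈ 27.9 h

V·X = Y·Q·ΔS·θ_c gives V = 0.643 × 1430 × (253 − 7.92) × 21.2 / 2870 = 1665 m³.
τ = V/Q = 1665/1430 = 1.164 d, or 27.94 h.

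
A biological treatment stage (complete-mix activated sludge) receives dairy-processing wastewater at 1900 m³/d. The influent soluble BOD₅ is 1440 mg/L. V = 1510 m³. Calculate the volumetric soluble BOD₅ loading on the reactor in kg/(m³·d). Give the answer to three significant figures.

Applied soluble BOD₅ load per unit volume = Q·S₀/V = (1900 × 1440/1000)/1510 = 1.812 kg soluble BOD₅·m⁻³·d⁻¹.

L_v ≈ 1.81 kg soluble BOD₅/(m³·d)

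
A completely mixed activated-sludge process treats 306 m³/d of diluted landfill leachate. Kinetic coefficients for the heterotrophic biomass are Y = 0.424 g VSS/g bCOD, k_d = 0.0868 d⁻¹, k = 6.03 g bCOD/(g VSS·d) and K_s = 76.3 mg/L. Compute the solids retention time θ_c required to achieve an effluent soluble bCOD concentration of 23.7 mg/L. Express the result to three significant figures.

θ_c ≈ 1.93 d

At the target effluent, Y k S/(K_s+S) = 0.424×6.03×23.7/100.0 = 0.6059 d⁻¹.
1/θ_c = 0.6059 − 0.0868 = 0.5191 d⁻¹, so θ_c = 1.926 d.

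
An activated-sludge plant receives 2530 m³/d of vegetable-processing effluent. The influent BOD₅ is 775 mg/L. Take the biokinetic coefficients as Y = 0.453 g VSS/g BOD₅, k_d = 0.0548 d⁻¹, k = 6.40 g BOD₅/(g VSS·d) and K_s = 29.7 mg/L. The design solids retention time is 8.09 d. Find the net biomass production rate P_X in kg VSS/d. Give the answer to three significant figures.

For a completely mixed reactor with recycle the Lawrence–McCarty relation gives S = K_s·(1 + k_d·θ_c) / [θ_c·(Y·k − k_d) − 1] = 29.7 × (1 + 0.0548 × 8.09) / [8.09 × (0.453 × 6.40 − 0.0548) − 1] = 42.87 / 22.01 = 1.948 mg/L.
Y_obs = Y / (1 + k_d θ_c) = 0.453 / (1 + 0.0548 × 8.09) = 0.453 / 1.443 = 0.3139.
Mass of BOD₅ removed per day: Q(S₀ − S) = 2530 × 773.0 g/m³ = 1956 kg/d.
Biomass produced: P_X = Y_obs·Q·ΔS = 0.3139 × 1956 ≈ 613.8 kg VSS/d.

P_X ≈ 614 kg VSS/d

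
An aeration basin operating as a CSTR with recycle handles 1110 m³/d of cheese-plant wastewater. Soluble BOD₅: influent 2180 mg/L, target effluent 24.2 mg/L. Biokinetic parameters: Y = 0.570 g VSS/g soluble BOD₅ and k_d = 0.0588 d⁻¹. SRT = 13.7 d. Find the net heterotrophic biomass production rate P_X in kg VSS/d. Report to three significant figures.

P_X ≈ 755 kg VSS/d

Y_obs = Y / (1 + k_d θ_c) = 0.570 / (1 + 0.0588 × 13.7) = 0.570 / 1.806 = 0.3157.
Q·(S₀ − S) = 1110 × (2180 − 24.2) × 10⁻³ = 2393 kg/d removed.
Net biomass production P_X = Y_obs × Q·(S₀ − S) = 0.3157 × 2393 = 755.4 kg VSS/d.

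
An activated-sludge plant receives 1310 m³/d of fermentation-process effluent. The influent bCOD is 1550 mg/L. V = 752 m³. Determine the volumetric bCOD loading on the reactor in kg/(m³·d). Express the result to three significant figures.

Applied bCOD load per unit volume = Q·S₀/V = (1310 × 1550/1000)/752.0 = 2.700 kg bCOD·m⁻³·d⁻¹.

L_v ≈ 2.70 kg bCOD/(m³·d)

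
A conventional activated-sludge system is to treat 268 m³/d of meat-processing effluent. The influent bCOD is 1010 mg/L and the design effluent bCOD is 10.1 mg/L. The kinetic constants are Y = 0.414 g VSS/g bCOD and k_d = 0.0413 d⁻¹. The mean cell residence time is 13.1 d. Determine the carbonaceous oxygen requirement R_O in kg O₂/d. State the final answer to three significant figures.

Y_obs = Y / (1 + k_d θ_c) = 0.414 / (1 + 0.0413 × 13.1) = 0.414 / 1.541 = 0.2687.
ΔS = 1010 − 10.1 = 999.9 mg/L, so the substrate removal rate is 268 × 999.9/1000 = 268.0 kg bCOD/d.
P_X = Y_obs·Q·(S₀ − S) = 0.2687 × 268.0 = 71.99 kg VSS/d.
Carbonaceous O₂ demand = substrate oxidised − cell-mass equivalent = 268.0 − 1.42 × 71.99 = 165.7 kg O₂/d.

R_O ≈ 166 kg O₂/d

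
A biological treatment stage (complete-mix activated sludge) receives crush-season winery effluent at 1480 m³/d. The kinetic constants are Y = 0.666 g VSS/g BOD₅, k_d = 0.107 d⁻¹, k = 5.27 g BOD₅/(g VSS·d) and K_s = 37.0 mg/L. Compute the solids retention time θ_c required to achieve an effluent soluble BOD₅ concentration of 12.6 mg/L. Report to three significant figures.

θ_c ≈ 1.27 d

From 1/θ_c = Y·k·S/(K_s + S) − k_d: Y·k·S/(K_s+S) = 0.666 × 5.27 × 12.6 / (37.0 + 12.6) = 0.8916 d⁻¹.
1/θ_c = 0.8916 − 0.107 = 0.7846 d⁻¹, so θ_c = 1.275 d.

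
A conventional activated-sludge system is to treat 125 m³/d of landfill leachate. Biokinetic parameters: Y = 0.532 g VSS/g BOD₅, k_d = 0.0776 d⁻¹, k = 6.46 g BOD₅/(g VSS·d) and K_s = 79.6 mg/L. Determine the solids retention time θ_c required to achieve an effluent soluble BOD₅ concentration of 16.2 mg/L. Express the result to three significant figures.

θ_c ≈ 1.99 d

At the target effluent, Y k S/(K_s+S) = 0.532×6.46×16.2/95.80 = 0.5812 d⁻¹.
Then 1/θ_c = μ − k_d = 0.5812 − 0.0776 = 0.5036 d⁻¹, giving θ_c = 1.986 d.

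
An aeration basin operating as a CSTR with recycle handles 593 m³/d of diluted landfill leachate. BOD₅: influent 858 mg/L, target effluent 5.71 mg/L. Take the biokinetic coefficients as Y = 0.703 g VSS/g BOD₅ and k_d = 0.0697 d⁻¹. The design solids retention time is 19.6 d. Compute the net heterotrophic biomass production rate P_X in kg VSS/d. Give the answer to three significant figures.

P_X ≈ 150 kg VSS/d

Correct the yield for decay: Y_obs = Y/(1 + k_d θ_c) = 0.703 / (1 + 0.0697 × 19.6) = 0.703 / 2.366 = 0.2971.
Substrate removed = Q·(S₀ − S) = 593 m³/d × (858 − 5.71) g/m³ = 5.05×10^5 g/d = 505.4 kg/d.
Biomass produced: P_X = Y_obs·Q·ΔS = 0.2971 × 505.4 ≈ 150.2 kg VSS/d.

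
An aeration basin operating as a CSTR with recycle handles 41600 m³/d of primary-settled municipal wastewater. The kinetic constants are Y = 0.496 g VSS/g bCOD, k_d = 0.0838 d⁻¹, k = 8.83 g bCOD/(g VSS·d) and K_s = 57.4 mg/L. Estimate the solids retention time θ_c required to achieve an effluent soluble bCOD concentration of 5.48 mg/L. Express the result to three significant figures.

θ_c ≈ 3.36 d

Specific growth rate at S = 5.48 mg/L: μ = YkS/(K_s+S) = 0.496·8.83·5.48/(57.4+5.48) = 0.3817 d⁻¹.
1/θ_c = 0.3817 − 0.0838 = 0.2979 d⁻¹, so θ_c = 3.357 d.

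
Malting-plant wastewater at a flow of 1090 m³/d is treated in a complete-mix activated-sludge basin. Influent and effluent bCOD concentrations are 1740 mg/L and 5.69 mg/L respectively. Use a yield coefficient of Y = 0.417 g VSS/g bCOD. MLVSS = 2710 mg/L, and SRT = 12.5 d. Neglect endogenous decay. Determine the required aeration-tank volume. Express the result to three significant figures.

V ≈ 3640 m³

V·X = Y·Q·ΔS·θ_c gives V = 0.417 × 1090 × (1740 − 5.69) × 12.5 / 2710 = 3636 m³.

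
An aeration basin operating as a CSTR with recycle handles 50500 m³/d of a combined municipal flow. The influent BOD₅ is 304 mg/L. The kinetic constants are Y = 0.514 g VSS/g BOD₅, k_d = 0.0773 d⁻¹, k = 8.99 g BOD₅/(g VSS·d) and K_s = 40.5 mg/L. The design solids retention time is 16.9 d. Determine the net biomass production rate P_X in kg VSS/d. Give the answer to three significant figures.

Effluent substrate depends only on kinetics and SRT: S = K_s(1 + k_d θ_c) / [θ_c(Yk − k_d) − 1] = 40.5 × (1 + 0.0773 × 16.9) / [16.9 × (0.514 × 8.99 − 0.0773) − 1] = 93.41 / 75.79 = 1.233 mg/L.
Y_obs = Y / (1 + k_d θ_c) = 0.514 / (1 + 0.0773 × 16.9) = 0.514 / 2.306 = 0.2229.
Q·(S₀ − S) = 50500 × (304 − 1.23) × 10⁻³ = 15290 kg/d removed.
Biomass produced: P_X = Y_obs·Q·ΔS = 0.2229 × 15290 ≈ 3408 kg VSS/d.

P_X ≈ 3410 kg VSS/d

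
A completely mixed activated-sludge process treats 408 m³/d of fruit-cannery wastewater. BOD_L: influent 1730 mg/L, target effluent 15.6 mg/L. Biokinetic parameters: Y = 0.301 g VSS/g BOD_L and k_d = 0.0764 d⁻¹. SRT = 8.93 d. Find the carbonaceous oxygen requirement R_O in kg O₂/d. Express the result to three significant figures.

Correct the yield for decay: Y_obs = Y/(1 + k_d θ_c) = 0.301 / (1 + 0.0764 × 8.93) = 0.301 / 1.682 = 0.1789.
Q·(S₀ − S) = 408 × (1730 − 15.6) × 10⁻³ = 699.5 kg/d removed.
Net sludge production P_X = 0.1789 × 699.5 = 125.2 kg VSS/d.
R_O = Q·ΔS − 1.42 P_X = 699.5 − 177.7 = 521.8 kg O₂/d.

R_O ≈ 522 kg O₂/d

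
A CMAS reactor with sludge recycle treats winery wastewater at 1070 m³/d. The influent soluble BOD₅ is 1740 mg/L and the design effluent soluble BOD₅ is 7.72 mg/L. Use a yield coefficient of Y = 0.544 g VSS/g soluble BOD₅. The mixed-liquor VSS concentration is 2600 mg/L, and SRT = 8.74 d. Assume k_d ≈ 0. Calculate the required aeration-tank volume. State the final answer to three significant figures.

V ≈ 3390 m³

Biomass mass balance (decay neglected): V·X = Y·Q·(S₀ − S)·θ_c, so V = 0.544 × 1070 × (1740 − 7.72) × 8.74 / 2600 = 3390 m³.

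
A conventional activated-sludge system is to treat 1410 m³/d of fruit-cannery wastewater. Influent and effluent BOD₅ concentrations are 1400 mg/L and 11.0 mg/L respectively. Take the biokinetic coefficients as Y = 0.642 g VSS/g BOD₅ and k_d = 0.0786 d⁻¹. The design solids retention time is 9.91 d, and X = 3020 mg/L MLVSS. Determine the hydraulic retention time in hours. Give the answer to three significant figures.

Rearranging the biomass balance for a CMAS with decay, V = Y·Q·ΔS·θ_c / [X·(1+k_d θ_c)] = 0.642 × 1410 × (1400 − 11.0) × 9.91 / [3020 × (1 + 0.0786 × 9.91)] = 1.25×10^7 / 5372 = 2319 m³.
HRT = V/Q = 2319 m³ / 1410 m³·d⁻¹ = 1.645 d × 24 = 39.48 h.

τ ≈ 39.5 h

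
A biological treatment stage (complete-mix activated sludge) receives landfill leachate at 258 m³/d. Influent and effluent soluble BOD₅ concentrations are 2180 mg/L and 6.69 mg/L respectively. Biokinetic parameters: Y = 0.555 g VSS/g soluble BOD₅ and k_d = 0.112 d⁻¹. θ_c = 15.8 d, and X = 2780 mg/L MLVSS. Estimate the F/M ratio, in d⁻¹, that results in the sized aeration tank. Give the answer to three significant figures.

F/M ≈ 0.317 d⁻¹

Steady-state biomass mass balance: V·X·(1 + k_d·θ_c) = Y·Q·(S₀ − S)·θ_c, so V = 0.555 × 258 × (2180 − 6.69) × 15.8 / [2780 × (1 + 0.112 × 15.8)] = 4.92×10^6 / 7699 = 638.6 m³.
F/M = applied load / biomass = Q·S₀/(V·X) = 258 × 2180 / (638.6 × 2780) = 0.3168 d⁻¹.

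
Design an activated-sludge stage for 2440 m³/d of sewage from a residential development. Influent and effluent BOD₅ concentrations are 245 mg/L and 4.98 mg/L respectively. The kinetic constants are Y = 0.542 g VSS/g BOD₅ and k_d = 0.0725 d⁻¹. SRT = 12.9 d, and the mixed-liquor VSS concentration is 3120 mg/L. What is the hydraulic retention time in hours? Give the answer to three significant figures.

From the SRT design equation V = Y Q (S₀−S) θ_c / [X (1 + k_d θ_c)] = 0.542 × 2440 × (245 − 4.98) × 12.9 / [3120 × (1 + 0.0725 × 12.9)] = 4.09×10^6 / 6038 = 678.2 m³.
HRT = V/Q = 678.2 m³ / 2440 m³·d⁻¹ = 0.2779 d × 24 = 6.670 h.

τ ≈ 6.67 h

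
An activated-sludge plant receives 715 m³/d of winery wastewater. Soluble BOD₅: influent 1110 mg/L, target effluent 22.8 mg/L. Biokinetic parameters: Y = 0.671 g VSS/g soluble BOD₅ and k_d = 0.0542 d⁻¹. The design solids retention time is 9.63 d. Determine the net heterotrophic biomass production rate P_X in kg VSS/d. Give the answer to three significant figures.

P_X ≈ 343 kg VSS/d

Correct the yield for decay: Y_obs = Y/(1 + k_d θ_c) = 0.671 / (1 + 0.0542 × 9.63) = 0.671 / 1.522 = 0.4409.
Mass of soluble BOD₅ removed per day: Q(S₀ − S) = 715 × 1087 g/m³ = 777.3 kg/d.
So the net sludge growth is P_X = 0.4409 × 777.3 = 342.7 kg VSS/d.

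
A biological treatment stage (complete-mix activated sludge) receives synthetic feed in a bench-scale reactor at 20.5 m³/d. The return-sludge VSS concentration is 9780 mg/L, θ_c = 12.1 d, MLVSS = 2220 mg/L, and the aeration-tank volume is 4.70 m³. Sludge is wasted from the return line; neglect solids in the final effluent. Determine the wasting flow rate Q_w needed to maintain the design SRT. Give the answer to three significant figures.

Wasting from the return line (neglecting effluent solids): Q_w = V·X / (θ_c·X_r) = 4.700 × 2220 / (12.1 × 9780) = 0.08817 m³/d.

Q_w ≈ 0.0882 m³/d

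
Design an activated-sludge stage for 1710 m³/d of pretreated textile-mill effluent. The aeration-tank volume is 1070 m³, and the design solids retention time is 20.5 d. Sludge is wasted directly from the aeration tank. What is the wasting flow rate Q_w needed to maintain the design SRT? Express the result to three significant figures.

For wasting at MLVSS concentration, Q_w = V/θ_c = 1070/20.5 = 52.20 m³/d.

Q_w ≈ 52.2 m³/d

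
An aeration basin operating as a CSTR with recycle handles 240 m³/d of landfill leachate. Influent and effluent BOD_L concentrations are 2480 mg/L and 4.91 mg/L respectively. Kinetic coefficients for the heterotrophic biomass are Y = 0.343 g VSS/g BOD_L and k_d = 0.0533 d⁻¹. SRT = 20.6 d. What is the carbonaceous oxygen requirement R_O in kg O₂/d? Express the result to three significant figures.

R_O ≈ 456 kg O₂/d

The observed yield is Y_obs = Y/(1 + k_d·θ_c) = 0.343 / (1 + 0.0533 × 20.6) = 0.343 / 2.098 = 0.1635 g VSS per g BOD_L removed.
ΔS = 2480 − 4.91 = 2475 mg/L, so the substrate removal rate is 240 × 2475/1000 = 594.0 kg BOD_L/d.
Biomass synthesised: P_X = Y_obs × 594.0 = 97.12 kg VSS/d.
R_O = Q·ΔS − 1.42 P_X = 594.0 − 137.9 = 456.1 kg O₂/d.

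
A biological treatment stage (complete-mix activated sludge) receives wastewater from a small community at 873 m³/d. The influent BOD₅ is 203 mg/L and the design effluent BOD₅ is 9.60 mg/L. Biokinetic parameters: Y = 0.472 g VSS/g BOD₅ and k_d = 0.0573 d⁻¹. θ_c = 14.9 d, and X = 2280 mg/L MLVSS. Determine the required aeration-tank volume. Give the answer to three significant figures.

V ≈ 281 m³

From the SRT design equation V = Y Q (S₀−S) θ_c / [X (1 + k_d θ_c)] = 0.472 × 873 × (203 − 9.60) × 14.9 / [2280 × (1 + 0.0573 × 14.9)] = 1.19×10^6 / 4227 = 280.9 m³.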